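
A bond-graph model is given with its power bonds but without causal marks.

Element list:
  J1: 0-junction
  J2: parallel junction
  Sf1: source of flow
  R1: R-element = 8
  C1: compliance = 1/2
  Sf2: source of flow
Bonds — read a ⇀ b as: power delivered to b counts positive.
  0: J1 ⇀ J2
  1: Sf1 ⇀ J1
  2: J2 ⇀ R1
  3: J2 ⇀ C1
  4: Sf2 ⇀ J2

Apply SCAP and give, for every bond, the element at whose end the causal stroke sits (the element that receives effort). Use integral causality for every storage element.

bond 0 stroke at J1
bond 1 stroke at Sf1
bond 2 stroke at R1
bond 3 stroke at J2
bond 4 stroke at Sf2

bond 1 →Sf1  (Sf1 (Sf) sets flow on bond)
bond 4 →Sf2  (source Sf2 imposes f)
bond 0 →J1  (J1 needs exactly one e-in)
bond 3 →J2  (C1 outputs effort q/C1)
bond 2 →R1  (J2 effort already set via bond 3)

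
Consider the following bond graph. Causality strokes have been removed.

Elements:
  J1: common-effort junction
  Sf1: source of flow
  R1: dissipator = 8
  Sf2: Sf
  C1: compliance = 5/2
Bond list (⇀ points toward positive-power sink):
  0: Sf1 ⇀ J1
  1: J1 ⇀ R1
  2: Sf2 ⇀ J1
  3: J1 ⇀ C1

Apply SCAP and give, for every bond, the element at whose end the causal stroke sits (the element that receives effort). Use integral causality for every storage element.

bond 0 →Sf1  (source Sf1 imposes f)
bond 2 →Sf2  (source Sf2 imposes f)
bond 3 →J1  (C1: C, integral causality)
bond 1 →R1  (J1: bond 3 brought effort, rest push out)

b0 |Sf1
b1 |R1
b2 |Sf2
b3 |J1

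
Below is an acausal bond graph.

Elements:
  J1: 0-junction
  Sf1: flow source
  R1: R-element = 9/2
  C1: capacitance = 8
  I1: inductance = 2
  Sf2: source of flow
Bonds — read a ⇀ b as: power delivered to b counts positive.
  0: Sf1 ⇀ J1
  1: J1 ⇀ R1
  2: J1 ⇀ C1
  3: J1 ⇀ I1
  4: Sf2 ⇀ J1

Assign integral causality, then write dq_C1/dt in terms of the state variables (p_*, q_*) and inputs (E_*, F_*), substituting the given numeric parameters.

b0 →Sf1  (Sf1 fixes flow; stroke at Sf1)
b4 →Sf2  (Sf2: flow source, stroke at near end)
b2 →J1  (C1 integral (e out))
b1 →R1  (0-jn J1 has e-setter on 2)
b3 →I1  (0-jn J1 has e-setter on 2)

dq_C1/dt = F_Sf1 + F_Sf2 - p_I1/2 - q_C1/36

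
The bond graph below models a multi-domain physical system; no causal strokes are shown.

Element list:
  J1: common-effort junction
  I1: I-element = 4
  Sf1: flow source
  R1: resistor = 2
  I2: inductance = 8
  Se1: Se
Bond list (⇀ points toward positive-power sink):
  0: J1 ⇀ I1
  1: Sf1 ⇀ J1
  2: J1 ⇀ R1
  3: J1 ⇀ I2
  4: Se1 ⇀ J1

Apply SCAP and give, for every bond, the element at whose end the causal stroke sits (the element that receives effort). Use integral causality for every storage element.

β1 stroke→Sf1  (Sf1 fixes flow; stroke at Sf1)
β4 stroke→J1  (Se1: effort source, stroke at far end)
β0 stroke→I1  (common-e at J1 fixed by 4)
β2 stroke→R1  (common-e at J1 fixed by 4)
β3 stroke→I2  (J1 effort already set via bond 4)

bond 0 stroke→I1
bond 1 stroke→Sf1
bond 2 stroke→R1
bond 3 stroke→I2
bond 4 stroke→J1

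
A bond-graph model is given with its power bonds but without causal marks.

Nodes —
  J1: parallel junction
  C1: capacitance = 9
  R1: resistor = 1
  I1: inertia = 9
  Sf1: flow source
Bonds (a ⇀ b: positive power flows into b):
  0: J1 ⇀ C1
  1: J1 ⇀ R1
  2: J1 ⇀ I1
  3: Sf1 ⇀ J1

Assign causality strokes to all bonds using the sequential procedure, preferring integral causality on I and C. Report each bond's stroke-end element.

b3 |Sf1  (Sf1 (Sf) sets flow on bond)
b0 |J1  (C1 outputs effort q/C1)
b1 |R1  (0-jn J1 has e-setter on 0)
b2 |I1  (J1 effort already set via bond 0)

β0 stroke at J1
β1 stroke at R1
β2 stroke at I1
β3 stroke at Sf1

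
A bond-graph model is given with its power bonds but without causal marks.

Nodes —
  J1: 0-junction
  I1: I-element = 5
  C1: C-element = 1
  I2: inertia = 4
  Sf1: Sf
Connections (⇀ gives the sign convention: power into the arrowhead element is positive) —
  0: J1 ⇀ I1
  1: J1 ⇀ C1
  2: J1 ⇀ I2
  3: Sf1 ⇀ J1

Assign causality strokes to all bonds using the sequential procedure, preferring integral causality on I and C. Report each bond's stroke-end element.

#3 |Sf1  (Sf1 fixes flow; stroke at Sf1)
#0 |I1  (I1 integral (f out))
#1 |J1  (C1 integral (e out))
#2 |I2  (J1 effort already set via bond 1)

#0 stroke→I1
#1 stroke→J1
#2 stroke→I2
#3 stroke→Sf1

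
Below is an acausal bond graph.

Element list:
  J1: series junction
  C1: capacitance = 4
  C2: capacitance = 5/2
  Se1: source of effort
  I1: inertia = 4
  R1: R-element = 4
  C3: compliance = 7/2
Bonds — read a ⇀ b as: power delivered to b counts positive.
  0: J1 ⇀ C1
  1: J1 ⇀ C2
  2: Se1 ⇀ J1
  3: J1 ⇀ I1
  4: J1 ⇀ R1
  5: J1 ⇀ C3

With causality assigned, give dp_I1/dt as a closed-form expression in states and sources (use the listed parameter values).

dp_I1/dt = E_Se1 - p_I1 - q_C1/4 - 2*q_C2/5 - 2*q_C3/7

b2 |J1  (Se1: effort source, stroke at far end)
b0 |J1  (C1 integral (e out))
b1 |J1  (C2 integral (e out))
b3 |I1  (prefer integral on I1)
b4 |J1  (J1 flow already set via bond 3)
b5 |J1  (J1: bond 3 brought flow, rest push out)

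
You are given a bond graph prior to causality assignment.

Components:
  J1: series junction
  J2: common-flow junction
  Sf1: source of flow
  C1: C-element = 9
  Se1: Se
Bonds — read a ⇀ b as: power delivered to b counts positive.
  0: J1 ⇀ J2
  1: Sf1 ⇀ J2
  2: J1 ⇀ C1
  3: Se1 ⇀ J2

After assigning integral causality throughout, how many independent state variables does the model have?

β1 |Sf1  (Sf1 fixes flow; stroke at Sf1)
β3 |J2  (Se1: effort source, stroke at far end)
β0 |J2  (1-jn J2 has f-setter on 1)
β2 |J1  (1-jn J1 has f-setter on 0)

1  (C1 all integral)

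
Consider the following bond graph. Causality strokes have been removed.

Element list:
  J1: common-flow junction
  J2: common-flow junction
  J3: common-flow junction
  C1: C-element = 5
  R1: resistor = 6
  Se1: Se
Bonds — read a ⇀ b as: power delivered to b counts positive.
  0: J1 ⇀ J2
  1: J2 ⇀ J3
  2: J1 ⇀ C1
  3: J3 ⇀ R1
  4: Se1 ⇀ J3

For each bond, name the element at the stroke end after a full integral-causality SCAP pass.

b4 |J3  (Se1 (Se) sets effort on bond)
b2 |J1  (prefer integral on C1)
b0 |J2  (closing 1-jn rule on J1)
b1 |J3  (J2: last free bond brings flow in)
b3 |R1  (closing 1-jn rule on J3)

b0 |J2
b1 |J3
b2 |J1
b3 |R1
b4 |J3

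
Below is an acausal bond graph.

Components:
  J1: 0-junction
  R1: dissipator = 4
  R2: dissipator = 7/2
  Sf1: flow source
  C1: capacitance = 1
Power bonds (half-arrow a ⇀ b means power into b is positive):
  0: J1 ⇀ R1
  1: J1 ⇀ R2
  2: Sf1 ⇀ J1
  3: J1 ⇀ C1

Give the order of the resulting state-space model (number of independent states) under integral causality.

#2 stroke at Sf1  (source Sf1 imposes f)
#3 stroke at J1  (C1: C, integral causality)
#0 stroke at R1  (J1 effort already set via bond 3)
#1 stroke at R2  (0-jn J1 has e-setter on 3)

1  (C1 all integral)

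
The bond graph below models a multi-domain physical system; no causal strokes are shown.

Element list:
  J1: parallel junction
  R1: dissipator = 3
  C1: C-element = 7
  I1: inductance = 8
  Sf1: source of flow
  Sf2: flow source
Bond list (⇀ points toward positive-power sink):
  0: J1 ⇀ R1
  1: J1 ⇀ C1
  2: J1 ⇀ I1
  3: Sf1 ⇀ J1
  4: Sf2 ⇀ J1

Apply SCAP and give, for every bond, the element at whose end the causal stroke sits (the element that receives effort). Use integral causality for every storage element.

bond 0 stroke→R1
bond 1 stroke→J1
bond 2 stroke→I1
bond 3 stroke→Sf1
bond 4 stroke→Sf2

bond 3 stroke at Sf1  (Sf1: flow source, stroke at near end)
bond 4 stroke at Sf2  (Sf2 fixes flow; stroke at Sf2)
bond 1 stroke at J1  (C1: C, integral causality)
bond 0 stroke at R1  (J1 effort already set via bond 1)
bond 2 stroke at I1  (0-jn J1 has e-setter on 1)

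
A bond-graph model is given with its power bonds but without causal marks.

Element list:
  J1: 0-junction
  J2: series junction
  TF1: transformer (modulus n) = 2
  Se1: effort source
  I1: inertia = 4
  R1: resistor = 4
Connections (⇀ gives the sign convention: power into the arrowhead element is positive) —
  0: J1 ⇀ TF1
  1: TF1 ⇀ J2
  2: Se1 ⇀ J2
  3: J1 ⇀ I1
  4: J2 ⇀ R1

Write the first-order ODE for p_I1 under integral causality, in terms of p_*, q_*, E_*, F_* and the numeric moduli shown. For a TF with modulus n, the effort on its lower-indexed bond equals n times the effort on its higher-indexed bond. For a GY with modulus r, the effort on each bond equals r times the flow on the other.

#2 stroke→J2  (Se1 (Se) sets effort on bond)
#3 stroke→I1  (I1 integral (f out))
#0 stroke→J1  (J1 needs exactly one e-in)
#1 stroke→TF1  (TF1: transformer flips bond 0)
#4 stroke→J2  (J2: bond 1 brought flow, rest push out)

dp_I1/dt = -2*E_Se1 - 4*p_I1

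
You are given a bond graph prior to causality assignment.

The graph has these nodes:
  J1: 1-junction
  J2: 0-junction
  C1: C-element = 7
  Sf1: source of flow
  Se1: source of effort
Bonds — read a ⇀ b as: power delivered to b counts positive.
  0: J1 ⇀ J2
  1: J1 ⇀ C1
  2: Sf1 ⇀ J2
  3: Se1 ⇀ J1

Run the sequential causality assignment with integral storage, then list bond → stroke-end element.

#2 stroke at Sf1  (Sf1 (Sf) sets flow on bond)
#3 stroke at J1  (source Se1 imposes e)
#0 stroke at J2  (J2 needs exactly one e-in)
#1 stroke at J1  (1-jn J1 has f-setter on 0)

#0 →J2
#1 →J1
#2 →Sf1
#3 →J1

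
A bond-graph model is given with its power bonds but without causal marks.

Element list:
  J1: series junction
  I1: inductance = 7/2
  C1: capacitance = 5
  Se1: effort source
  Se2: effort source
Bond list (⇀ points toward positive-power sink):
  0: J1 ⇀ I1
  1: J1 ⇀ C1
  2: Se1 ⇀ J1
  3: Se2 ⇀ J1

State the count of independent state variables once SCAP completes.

2  (C1, I1 all integral)

#2 stroke→J1  (Se1: effort source, stroke at far end)
#3 stroke→J1  (Se2 (Se) sets effort on bond)
#0 stroke→I1  (prefer integral on I1)
#1 stroke→J1  (common-f at J1 fixed by 0)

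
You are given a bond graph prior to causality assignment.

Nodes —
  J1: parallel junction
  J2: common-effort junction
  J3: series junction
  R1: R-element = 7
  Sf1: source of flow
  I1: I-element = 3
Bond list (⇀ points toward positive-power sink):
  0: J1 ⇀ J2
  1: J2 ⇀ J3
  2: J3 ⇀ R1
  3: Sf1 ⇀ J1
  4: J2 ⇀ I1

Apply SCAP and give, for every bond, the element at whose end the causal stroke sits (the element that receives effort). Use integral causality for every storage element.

bond 3 →Sf1  (Sf1 (Sf) sets flow on bond)
bond 0 →J1  (J1: last free bond brings effort in)
bond 4 →I1  (I1: I, integral causality)
bond 1 →J2  (J2 needs exactly one e-in)
bond 2 →J3  (common-f at J3 fixed by 1)

β0 |J1
β1 |J2
β2 |J3
β3 |Sf1
β4 |I1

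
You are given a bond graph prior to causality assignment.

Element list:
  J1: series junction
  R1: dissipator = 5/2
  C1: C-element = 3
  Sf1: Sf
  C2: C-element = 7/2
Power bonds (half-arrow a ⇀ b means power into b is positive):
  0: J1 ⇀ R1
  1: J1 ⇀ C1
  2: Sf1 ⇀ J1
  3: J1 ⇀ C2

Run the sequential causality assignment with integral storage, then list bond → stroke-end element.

bond 0 stroke at J1
bond 1 stroke at J1
bond 2 stroke at Sf1
bond 3 stroke at J1

b2 stroke→Sf1  (Sf1 (Sf) sets flow on bond)
b0 stroke→J1  (1-jn J1 has f-setter on 2)
b1 stroke→J1  (J1: bond 2 brought flow, rest push out)
b3 stroke→J1  (1-jn J1 has f-setter on 2)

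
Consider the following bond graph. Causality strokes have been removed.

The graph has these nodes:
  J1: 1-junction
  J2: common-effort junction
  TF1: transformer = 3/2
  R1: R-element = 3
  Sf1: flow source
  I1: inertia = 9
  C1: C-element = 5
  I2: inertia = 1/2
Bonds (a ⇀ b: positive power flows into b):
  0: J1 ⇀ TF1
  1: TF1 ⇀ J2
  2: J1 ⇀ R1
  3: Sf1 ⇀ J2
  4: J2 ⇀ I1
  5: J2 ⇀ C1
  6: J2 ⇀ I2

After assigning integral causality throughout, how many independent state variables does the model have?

β3 |Sf1  (Sf1: flow source, stroke at near end)
β4 |I1  (I1: I, integral causality)
β5 |J2  (C1: C, integral causality)
β1 |TF1  (J2 effort already set via bond 5)
β6 |I2  (common-e at J2 fixed by 5)
β0 |J1  (TF1 one-in-one-out from 1)
β2 |R1  (J1: last free bond brings flow in)

3  (C1, I1, I2 all integral)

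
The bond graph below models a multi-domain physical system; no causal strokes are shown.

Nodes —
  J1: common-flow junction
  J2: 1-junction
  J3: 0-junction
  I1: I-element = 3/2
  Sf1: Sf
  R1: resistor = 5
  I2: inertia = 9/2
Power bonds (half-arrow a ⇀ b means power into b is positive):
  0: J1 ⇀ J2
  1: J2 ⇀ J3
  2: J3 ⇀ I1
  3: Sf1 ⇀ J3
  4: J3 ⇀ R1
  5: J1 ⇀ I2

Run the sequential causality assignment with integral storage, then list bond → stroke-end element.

b0 stroke→J1
b1 stroke→J2
b2 stroke→I1
b3 stroke→Sf1
b4 stroke→J3
b5 stroke→I2

#3 stroke→Sf1  (Sf1 fixes flow; stroke at Sf1)
#2 stroke→I1  (I1: I, integral causality)
#5 stroke→I2  (I2 integral (f out))
#0 stroke→J1  (1-jn J1 has f-setter on 5)
#1 stroke→J2  (1-jn J2 has f-setter on 0)
#4 stroke→J3  (only one effort-in slot at J3)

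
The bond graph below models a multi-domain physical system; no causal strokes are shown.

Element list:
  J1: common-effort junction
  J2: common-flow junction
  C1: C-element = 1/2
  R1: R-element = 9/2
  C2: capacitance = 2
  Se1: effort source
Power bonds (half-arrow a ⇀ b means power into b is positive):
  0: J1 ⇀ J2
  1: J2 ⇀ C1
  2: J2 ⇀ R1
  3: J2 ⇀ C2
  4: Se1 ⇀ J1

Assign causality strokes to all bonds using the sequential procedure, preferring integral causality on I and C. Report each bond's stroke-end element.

bond 4 →J1  (source Se1 imposes e)
bond 0 →J2  (0-jn J1 has e-setter on 4)
bond 1 →J2  (C1 integral (e out))
bond 3 →J2  (C2 integral (e out))
bond 2 →R1  (J2 needs exactly one f-in)

bond 0 stroke→J2
bond 1 stroke→J2
bond 2 stroke→R1
bond 3 stroke→J2
bond 4 stroke→J1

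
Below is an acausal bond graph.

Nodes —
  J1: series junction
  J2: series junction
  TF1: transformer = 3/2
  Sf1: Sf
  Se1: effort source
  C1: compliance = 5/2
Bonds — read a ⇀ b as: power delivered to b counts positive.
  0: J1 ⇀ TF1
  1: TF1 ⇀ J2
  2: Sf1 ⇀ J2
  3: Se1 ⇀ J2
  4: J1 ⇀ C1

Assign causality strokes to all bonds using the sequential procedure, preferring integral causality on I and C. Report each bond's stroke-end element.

#0 →TF1
#1 →J2
#2 →Sf1
#3 →J2
#4 →J1

b2 stroke→Sf1  (Sf1: flow source, stroke at near end)
b3 stroke→J2  (Se1 (Se) sets effort on bond)
b1 stroke→J2  (J2: bond 2 brought flow, rest push out)
b0 stroke→TF1  (through TF1, causality passes straight; one stroke at TF1)
b4 stroke→J1  (J1 flow already set via bond 0)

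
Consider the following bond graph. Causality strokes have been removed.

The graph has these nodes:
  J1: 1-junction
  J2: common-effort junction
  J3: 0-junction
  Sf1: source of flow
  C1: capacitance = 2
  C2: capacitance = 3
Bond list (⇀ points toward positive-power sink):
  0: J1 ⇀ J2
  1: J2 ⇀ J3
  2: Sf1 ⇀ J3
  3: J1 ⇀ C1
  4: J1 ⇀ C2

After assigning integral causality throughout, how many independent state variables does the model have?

#2 stroke→Sf1  (Sf1 fixes flow; stroke at Sf1)
#1 stroke→J3  (J3: last free bond brings effort in)
#0 stroke→J2  (J2 needs exactly one e-in)
#3 stroke→J1  (J1: bond 0 brought flow, rest push out)
#4 stroke→J1  (J1 flow already set via bond 0)

2  (C1, C2 all integral)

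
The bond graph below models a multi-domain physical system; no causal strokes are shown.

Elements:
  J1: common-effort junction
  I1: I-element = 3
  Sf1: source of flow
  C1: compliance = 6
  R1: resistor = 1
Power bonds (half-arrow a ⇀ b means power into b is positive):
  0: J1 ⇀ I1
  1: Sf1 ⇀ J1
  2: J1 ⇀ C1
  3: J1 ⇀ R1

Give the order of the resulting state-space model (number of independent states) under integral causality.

2  (C1, I1 all integral)

β1 stroke at Sf1  (Sf1: flow source, stroke at near end)
β0 stroke at I1  (I1 outputs flow p/I1)
β2 stroke at J1  (C1 outputs effort q/C1)
β3 stroke at R1  (0-jn J1 has e-setter on 2)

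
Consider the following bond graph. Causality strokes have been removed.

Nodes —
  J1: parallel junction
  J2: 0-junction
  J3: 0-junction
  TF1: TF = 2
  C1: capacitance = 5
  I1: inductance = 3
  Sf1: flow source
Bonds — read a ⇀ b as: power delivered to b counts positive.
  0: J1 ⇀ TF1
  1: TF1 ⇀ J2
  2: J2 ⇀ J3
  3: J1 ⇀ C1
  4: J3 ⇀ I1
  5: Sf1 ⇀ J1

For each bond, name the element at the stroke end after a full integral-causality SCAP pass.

bond 5 |Sf1  (Sf1 (Sf) sets flow on bond)
bond 3 |J1  (C1: C, integral causality)
bond 0 |TF1  (common-e at J1 fixed by 3)
bond 1 |J2  (through TF1, causality passes straight; one stroke at TF1)
bond 2 |J3  (J2: bond 1 brought effort, rest push out)
bond 4 |I1  (0-jn J3 has e-setter on 2)

bond 0 stroke→TF1
bond 1 stroke→J2
bond 2 stroke→J3
bond 3 stroke→J1
bond 4 stroke→I1
bond 5 stroke→Sf1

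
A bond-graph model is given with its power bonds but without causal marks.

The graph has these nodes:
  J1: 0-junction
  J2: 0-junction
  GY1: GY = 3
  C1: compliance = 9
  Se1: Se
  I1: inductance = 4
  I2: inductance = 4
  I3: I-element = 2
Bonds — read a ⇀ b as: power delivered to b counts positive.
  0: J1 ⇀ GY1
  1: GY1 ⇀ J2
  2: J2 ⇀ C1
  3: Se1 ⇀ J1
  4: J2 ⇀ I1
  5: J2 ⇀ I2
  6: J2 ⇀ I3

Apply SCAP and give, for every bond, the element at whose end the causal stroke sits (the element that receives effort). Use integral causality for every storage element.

β0 |GY1
β1 |GY1
β2 |J2
β3 |J1
β4 |I1
β5 |I2
β6 |I3

#3 stroke→J1  (Se1: effort source, stroke at far end)
#0 stroke→GY1  (J1: bond 3 brought effort, rest push out)
#1 stroke→GY1  (through GY1, causality inverts; strokes same side of GY1)
#2 stroke→J2  (C1: C, integral causality)
#4 stroke→I1  (J2 effort already set via bond 2)
#5 stroke→I2  (J2: bond 2 brought effort, rest push out)
#6 stroke→I3  (J2: bond 2 brought effort, rest push out)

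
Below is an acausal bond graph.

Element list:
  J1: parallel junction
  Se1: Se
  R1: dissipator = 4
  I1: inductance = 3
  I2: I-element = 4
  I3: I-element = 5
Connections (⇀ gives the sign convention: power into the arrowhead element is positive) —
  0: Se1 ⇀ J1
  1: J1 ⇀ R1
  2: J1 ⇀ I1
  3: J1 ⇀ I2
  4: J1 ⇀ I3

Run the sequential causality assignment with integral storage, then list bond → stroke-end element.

b0 |J1
b1 |R1
b2 |I1
b3 |I2
b4 |I3

#0 stroke→J1  (Se1 (Se) sets effort on bond)
#1 stroke→R1  (common-e at J1 fixed by 0)
#2 stroke→I1  (J1: bond 0 brought effort, rest push out)
#3 stroke→I2  (J1: bond 0 brought effort, rest push out)
#4 stroke→I3  (0-jn J1 has e-setter on 0)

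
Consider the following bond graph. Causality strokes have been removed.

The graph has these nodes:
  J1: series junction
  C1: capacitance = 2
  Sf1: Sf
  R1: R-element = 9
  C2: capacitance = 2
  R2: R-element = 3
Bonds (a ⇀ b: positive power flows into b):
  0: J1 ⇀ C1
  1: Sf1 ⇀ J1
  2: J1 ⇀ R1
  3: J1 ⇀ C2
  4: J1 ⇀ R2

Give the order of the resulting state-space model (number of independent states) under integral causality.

#1 →Sf1  (Sf1: flow source, stroke at near end)
#0 →J1  (J1: bond 1 brought flow, rest push out)
#2 →J1  (J1 flow already set via bond 1)
#3 →J1  (J1: bond 1 brought flow, rest push out)
#4 →J1  (common-f at J1 fixed by 1)

2  (C1, C2 all integral)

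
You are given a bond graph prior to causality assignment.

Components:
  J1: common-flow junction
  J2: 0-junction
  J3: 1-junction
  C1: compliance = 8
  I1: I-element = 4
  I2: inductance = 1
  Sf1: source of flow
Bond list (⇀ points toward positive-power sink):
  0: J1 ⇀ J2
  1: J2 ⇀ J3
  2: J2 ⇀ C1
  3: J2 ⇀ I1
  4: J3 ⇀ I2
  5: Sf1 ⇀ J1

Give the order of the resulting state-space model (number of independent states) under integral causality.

β5 stroke→Sf1  (source Sf1 imposes f)
β0 stroke→J1  (common-f at J1 fixed by 5)
β2 stroke→J2  (C1 outputs effort q/C1)
β1 stroke→J3  (J2: bond 2 brought effort, rest push out)
β3 stroke→I1  (0-jn J2 has e-setter on 2)
β4 stroke→I2  (closing 1-jn rule on J3)

3  (C1, I1, I2 all integral)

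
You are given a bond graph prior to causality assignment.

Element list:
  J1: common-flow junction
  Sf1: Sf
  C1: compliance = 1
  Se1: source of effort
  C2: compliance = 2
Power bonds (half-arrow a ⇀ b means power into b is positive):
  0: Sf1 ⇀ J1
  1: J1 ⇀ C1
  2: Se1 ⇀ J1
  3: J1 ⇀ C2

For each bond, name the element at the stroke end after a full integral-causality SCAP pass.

bond 0 stroke→Sf1  (Sf1 (Sf) sets flow on bond)
bond 2 stroke→J1  (source Se1 imposes e)
bond 1 stroke→J1  (J1: bond 0 brought flow, rest push out)
bond 3 stroke→J1  (J1: bond 0 brought flow, rest push out)

#0 |Sf1
#1 |J1
#2 |J1
#3 |J1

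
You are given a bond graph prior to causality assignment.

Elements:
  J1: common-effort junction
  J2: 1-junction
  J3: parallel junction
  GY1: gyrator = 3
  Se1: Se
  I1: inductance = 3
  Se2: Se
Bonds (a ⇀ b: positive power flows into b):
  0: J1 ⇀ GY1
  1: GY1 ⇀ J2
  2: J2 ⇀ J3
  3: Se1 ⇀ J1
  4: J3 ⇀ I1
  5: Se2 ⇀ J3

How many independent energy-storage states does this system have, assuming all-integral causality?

β3 →J1  (Se1: effort source, stroke at far end)
β5 →J3  (Se2: effort source, stroke at far end)
β0 →GY1  (0-jn J1 has e-setter on 3)
β2 →J2  (common-e at J3 fixed by 5)
β4 →I1  (J3: bond 5 brought effort, rest push out)
β1 →GY1  (through GY1, causality inverts; strokes same side of GY1)

1  (I1 all integral)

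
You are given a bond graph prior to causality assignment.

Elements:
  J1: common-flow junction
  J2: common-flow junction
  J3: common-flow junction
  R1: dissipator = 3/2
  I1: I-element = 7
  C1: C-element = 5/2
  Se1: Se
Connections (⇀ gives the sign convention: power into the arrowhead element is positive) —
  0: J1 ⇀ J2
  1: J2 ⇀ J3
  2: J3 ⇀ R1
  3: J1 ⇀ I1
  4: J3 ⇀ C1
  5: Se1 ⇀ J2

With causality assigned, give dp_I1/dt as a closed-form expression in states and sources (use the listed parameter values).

bond 5 |J2  (Se1 (Se) sets effort on bond)
bond 3 |I1  (I1 integral (f out))
bond 0 |J1  (1-jn J1 has f-setter on 3)
bond 1 |J2  (J2 flow already set via bond 0)
bond 2 |J3  (J3: bond 1 brought flow, rest push out)
bond 4 |J3  (1-jn J3 has f-setter on 1)

dp_I1/dt = E_Se1 - 3*p_I1/14 - 2*q_C1/5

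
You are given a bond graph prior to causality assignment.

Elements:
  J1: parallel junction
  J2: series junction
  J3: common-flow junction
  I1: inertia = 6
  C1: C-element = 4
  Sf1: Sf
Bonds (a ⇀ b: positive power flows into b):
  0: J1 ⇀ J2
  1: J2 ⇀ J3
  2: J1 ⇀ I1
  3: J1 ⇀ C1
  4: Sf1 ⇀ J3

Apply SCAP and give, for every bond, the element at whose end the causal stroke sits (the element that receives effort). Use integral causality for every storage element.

#0 stroke→J2
#1 stroke→J3
#2 stroke→I1
#3 stroke→J1
#4 stroke→Sf1

bond 4 stroke at Sf1  (Sf1 fixes flow; stroke at Sf1)
bond 1 stroke at J3  (J3 flow already set via bond 4)
bond 0 stroke at J2  (common-f at J2 fixed by 1)
bond 2 stroke at I1  (I1 integral (f out))
bond 3 stroke at J1  (closing 0-jn rule on J1)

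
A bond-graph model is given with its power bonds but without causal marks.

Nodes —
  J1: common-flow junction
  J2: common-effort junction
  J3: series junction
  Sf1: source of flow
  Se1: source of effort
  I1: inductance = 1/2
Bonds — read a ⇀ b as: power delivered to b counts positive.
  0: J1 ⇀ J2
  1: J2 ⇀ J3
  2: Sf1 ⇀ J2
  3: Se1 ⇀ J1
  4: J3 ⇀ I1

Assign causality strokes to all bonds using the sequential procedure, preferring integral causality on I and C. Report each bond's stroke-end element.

bond 2 stroke→Sf1  (Sf1 fixes flow; stroke at Sf1)
bond 3 stroke→J1  (Se1 (Se) sets effort on bond)
bond 0 stroke→J2  (J1 needs exactly one f-in)
bond 1 stroke→J3  (0-jn J2 has e-setter on 0)
bond 4 stroke→I1  (closing 1-jn rule on J3)

bond 0 →J2
bond 1 →J3
bond 2 →Sf1
bond 3 →J1
bond 4 →I1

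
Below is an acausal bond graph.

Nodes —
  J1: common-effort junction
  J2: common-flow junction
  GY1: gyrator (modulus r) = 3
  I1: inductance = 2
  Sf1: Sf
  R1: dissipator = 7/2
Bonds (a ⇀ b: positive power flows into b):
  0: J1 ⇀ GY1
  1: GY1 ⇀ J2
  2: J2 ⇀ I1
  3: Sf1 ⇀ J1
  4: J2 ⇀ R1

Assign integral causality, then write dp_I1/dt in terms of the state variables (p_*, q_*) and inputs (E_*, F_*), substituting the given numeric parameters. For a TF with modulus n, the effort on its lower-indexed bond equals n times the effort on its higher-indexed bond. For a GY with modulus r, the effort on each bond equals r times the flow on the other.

dp_I1/dt = 3*F_Sf1 - 7*p_I1/4

bond 3 stroke→Sf1  (source Sf1 imposes f)
bond 0 stroke→J1  (only one effort-in slot at J1)
bond 1 stroke→J2  (through GY1, causality inverts; strokes same side of GY1)
bond 2 stroke→I1  (I1 outputs flow p/I1)
bond 4 stroke→J2  (J2 flow already set via bond 2)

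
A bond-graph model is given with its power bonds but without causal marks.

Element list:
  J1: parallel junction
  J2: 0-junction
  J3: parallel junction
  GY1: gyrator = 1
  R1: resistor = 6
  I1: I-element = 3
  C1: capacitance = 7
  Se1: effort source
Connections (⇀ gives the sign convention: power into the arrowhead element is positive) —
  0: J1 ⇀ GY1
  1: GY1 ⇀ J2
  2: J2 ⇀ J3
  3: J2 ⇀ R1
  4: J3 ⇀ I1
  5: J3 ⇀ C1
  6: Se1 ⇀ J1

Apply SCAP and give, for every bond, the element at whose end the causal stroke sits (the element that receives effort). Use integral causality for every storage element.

β6 |J1  (Se1 fixes effort; stroke away)
β0 |GY1  (J1 effort already set via bond 6)
β1 |GY1  (through GY1, causality inverts; strokes same side of GY1)
β4 |I1  (prefer integral on I1)
β5 |J3  (C1: C, integral causality)
β2 |J2  (J3 effort already set via bond 5)
β3 |R1  (J2 effort already set via bond 2)

b0 |GY1
b1 |GY1
b2 |J2
b3 |R1
b4 |I1
b5 |J3
b6 |J1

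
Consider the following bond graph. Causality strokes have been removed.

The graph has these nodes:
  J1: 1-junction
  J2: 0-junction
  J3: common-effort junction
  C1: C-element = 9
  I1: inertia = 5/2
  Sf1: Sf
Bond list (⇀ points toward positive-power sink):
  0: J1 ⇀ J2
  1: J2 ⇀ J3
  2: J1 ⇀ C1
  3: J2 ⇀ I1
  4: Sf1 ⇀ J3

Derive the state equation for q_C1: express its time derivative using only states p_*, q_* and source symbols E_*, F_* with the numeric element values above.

dq_C1/dt = -F_Sf1 + 2*p_I1/5

bond 4 stroke→Sf1  (Sf1: flow source, stroke at near end)
bond 1 stroke→J3  (closing 0-jn rule on J3)
bond 2 stroke→J1  (C1: C, integral causality)
bond 0 stroke→J2  (J1 needs exactly one f-in)
bond 3 stroke→I1  (J2: bond 0 brought effort, rest push out)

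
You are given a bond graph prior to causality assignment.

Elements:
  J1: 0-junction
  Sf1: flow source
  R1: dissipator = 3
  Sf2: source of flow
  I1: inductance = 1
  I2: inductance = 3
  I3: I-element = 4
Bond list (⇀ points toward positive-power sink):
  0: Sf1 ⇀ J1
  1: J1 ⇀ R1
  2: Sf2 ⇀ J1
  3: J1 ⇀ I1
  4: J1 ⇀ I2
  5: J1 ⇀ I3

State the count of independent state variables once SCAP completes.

bond 0 stroke→Sf1  (source Sf1 imposes f)
bond 2 stroke→Sf2  (source Sf2 imposes f)
bond 3 stroke→I1  (I1: I, integral causality)
bond 4 stroke→I2  (I2 outputs flow p/I2)
bond 5 stroke→I3  (I3 integral (f out))
bond 1 stroke→J1  (J1: last free bond brings effort in)

3  (I1, I2, I3 all integral)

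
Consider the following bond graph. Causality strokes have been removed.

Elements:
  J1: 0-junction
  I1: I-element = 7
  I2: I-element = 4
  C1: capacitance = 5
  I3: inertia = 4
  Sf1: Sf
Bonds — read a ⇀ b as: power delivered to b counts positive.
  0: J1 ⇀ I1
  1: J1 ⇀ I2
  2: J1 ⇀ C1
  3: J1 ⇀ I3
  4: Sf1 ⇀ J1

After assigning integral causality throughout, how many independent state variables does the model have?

4  (C1, I1, I2, I3 all integral)

#4 |Sf1  (Sf1: flow source, stroke at near end)
#0 |I1  (I1: I, integral causality)
#1 |I2  (I2 integral (f out))
#2 |J1  (C1 integral (e out))
#3 |I3  (J1: bond 2 brought effort, rest push out)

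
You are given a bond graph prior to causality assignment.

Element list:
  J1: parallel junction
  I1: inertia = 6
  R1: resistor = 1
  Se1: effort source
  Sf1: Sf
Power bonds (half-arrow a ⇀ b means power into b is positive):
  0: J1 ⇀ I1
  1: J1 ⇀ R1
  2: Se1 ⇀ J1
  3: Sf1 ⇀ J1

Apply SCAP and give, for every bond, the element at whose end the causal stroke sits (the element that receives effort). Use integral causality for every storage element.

#2 stroke→J1  (Se1: effort source, stroke at far end)
#3 stroke→Sf1  (Sf1 (Sf) sets flow on bond)
#0 stroke→I1  (common-e at J1 fixed by 2)
#1 stroke→R1  (J1 effort already set via bond 2)

bond 0 stroke→I1
bond 1 stroke→R1
bond 2 stroke→J1
bond 3 stroke→Sf1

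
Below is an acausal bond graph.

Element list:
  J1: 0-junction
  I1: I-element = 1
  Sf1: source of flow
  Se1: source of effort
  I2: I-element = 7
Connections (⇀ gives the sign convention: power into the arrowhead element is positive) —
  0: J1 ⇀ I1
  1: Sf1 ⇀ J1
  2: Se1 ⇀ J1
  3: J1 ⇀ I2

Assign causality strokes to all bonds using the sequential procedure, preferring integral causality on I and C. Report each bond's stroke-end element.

bond 1 stroke at Sf1  (Sf1: flow source, stroke at near end)
bond 2 stroke at J1  (Se1 (Se) sets effort on bond)
bond 0 stroke at I1  (0-jn J1 has e-setter on 2)
bond 3 stroke at I2  (J1 effort already set via bond 2)

β0 stroke→I1
β1 stroke→Sf1
β2 stroke→J1
β3 stroke→I2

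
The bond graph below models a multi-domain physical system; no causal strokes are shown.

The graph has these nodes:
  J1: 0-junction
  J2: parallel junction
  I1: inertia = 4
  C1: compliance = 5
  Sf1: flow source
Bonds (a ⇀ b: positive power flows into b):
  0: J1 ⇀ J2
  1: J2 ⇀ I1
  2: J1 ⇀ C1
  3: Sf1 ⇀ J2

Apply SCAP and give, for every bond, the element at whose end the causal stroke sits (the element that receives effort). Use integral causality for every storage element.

β0 |J2
β1 |I1
β2 |J1
β3 |Sf1

β3 |Sf1  (Sf1: flow source, stroke at near end)
β1 |I1  (I1 integral (f out))
β0 |J2  (closing 0-jn rule on J2)
β2 |J1  (only one effort-in slot at J1)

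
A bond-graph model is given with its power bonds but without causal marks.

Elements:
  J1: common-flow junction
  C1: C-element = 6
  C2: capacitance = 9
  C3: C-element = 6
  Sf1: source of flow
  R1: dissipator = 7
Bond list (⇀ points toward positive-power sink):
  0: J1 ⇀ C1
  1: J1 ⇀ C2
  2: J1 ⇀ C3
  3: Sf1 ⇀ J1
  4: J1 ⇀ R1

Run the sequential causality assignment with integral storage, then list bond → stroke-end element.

β0 |J1
β1 |J1
β2 |J1
β3 |Sf1
β4 |J1

β3 stroke→Sf1  (source Sf1 imposes f)
β0 stroke→J1  (common-f at J1 fixed by 3)
β1 stroke→J1  (J1: bond 3 brought flow, rest push out)
β2 stroke→J1  (J1 flow already set via bond 3)
β4 stroke→J1  (J1 flow already set via bond 3)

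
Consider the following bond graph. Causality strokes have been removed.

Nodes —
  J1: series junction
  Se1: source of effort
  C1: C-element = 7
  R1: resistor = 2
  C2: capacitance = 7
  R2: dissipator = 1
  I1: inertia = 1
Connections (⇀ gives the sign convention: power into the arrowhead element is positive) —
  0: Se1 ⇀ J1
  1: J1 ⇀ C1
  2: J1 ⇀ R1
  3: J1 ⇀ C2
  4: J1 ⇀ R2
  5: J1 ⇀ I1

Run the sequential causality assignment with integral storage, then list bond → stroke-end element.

bond 0 stroke at J1
bond 1 stroke at J1
bond 2 stroke at J1
bond 3 stroke at J1
bond 4 stroke at J1
bond 5 stroke at I1

#0 stroke at J1  (source Se1 imposes e)
#1 stroke at J1  (C1: C, integral causality)
#3 stroke at J1  (C2 outputs effort q/C2)
#5 stroke at I1  (prefer integral on I1)
#2 stroke at J1  (J1: bond 5 brought flow, rest push out)
#4 stroke at J1  (common-f at J1 fixed by 5)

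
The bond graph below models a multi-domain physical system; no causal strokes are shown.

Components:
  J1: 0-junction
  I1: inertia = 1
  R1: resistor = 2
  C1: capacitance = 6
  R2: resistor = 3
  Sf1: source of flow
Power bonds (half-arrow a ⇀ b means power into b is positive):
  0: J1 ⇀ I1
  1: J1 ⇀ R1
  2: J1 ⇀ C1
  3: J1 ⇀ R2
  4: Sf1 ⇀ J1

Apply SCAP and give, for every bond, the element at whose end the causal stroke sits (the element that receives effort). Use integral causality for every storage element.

#4 →Sf1  (Sf1 (Sf) sets flow on bond)
#0 →I1  (prefer integral on I1)
#2 →J1  (C1: C, integral causality)
#1 →R1  (0-jn J1 has e-setter on 2)
#3 →R2  (J1 effort already set via bond 2)

β0 |I1
β1 |R1
β2 |J1
β3 |R2
β4 |Sf1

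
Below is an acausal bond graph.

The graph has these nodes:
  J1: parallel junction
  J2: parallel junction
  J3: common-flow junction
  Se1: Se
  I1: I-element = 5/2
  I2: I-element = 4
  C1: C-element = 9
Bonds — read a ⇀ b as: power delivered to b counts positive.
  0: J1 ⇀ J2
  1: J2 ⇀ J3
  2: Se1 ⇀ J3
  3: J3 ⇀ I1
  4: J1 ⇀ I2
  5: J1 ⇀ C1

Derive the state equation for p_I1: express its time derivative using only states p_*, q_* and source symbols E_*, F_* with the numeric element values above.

dp_I1/dt = E_Se1 + q_C1/9

β2 stroke→J3  (Se1: effort source, stroke at far end)
β3 stroke→I1  (I1 outputs flow p/I1)
β1 stroke→J3  (J3: bond 3 brought flow, rest push out)
β0 stroke→J2  (J2: last free bond brings effort in)
β4 stroke→I2  (I2: I, integral causality)
β5 stroke→J1  (J1: last free bond brings effort in)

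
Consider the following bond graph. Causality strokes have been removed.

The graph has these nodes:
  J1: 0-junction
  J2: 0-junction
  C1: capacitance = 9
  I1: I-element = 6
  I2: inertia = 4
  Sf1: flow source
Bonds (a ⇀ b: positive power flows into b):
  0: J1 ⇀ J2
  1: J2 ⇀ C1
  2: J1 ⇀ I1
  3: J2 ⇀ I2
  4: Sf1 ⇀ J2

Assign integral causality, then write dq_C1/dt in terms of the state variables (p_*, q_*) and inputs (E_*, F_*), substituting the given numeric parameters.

dq_C1/dt = F_Sf1 - p_I1/6 - p_I2/4

b4 stroke at Sf1  (Sf1 fixes flow; stroke at Sf1)
b1 stroke at J2  (C1 integral (e out))
b0 stroke at J1  (J2: bond 1 brought effort, rest push out)
b3 stroke at I2  (J2: bond 1 brought effort, rest push out)
b2 stroke at I1  (J1: bond 0 brought effort, rest push out)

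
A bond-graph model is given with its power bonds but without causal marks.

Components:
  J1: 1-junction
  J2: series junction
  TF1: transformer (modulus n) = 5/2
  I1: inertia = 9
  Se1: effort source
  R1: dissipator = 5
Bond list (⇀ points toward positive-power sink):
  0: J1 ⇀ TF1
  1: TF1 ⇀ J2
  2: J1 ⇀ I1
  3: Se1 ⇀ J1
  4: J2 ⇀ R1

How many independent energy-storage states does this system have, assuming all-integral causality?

1  (I1 all integral)

b3 →J1  (Se1: effort source, stroke at far end)
b2 →I1  (I1 integral (f out))
b0 →J1  (common-f at J1 fixed by 2)
b1 →TF1  (TF1: transformer flips bond 0)
b4 →J2  (common-f at J2 fixed by 1)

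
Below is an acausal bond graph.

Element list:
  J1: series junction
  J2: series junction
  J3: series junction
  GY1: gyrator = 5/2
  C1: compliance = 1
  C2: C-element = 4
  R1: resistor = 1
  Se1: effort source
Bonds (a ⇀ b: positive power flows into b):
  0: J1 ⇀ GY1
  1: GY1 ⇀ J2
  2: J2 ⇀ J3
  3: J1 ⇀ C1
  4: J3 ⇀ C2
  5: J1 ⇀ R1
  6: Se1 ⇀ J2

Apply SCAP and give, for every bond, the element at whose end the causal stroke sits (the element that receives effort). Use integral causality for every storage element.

β0 stroke→GY1
β1 stroke→GY1
β2 stroke→J2
β3 stroke→J1
β4 stroke→J3
β5 stroke→J1
β6 stroke→J2

bond 6 |J2  (Se1 (Se) sets effort on bond)
bond 3 |J1  (prefer integral on C1)
bond 4 |J3  (C2 outputs effort q/C2)
bond 2 |J2  (closing 1-jn rule on J3)
bond 1 |GY1  (only one flow-in slot at J2)
bond 0 |GY1  (GY GY1: same side as bond 1)
bond 5 |J1  (J1: bond 0 brought flow, rest push out)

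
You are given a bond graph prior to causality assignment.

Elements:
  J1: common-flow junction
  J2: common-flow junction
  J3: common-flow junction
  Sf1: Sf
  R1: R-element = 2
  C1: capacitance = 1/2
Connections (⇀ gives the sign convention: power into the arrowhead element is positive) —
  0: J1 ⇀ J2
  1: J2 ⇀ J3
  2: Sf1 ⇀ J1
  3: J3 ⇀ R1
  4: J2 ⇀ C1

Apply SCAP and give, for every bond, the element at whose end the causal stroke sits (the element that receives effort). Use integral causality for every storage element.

bond 0 stroke→J1
bond 1 stroke→J2
bond 2 stroke→Sf1
bond 3 stroke→J3
bond 4 stroke→J2

β2 stroke at Sf1  (Sf1 fixes flow; stroke at Sf1)
β0 stroke at J1  (1-jn J1 has f-setter on 2)
β1 stroke at J2  (common-f at J2 fixed by 0)
β4 stroke at J2  (J2: bond 0 brought flow, rest push out)
β3 stroke at J3  (J3: bond 1 brought flow, rest push out)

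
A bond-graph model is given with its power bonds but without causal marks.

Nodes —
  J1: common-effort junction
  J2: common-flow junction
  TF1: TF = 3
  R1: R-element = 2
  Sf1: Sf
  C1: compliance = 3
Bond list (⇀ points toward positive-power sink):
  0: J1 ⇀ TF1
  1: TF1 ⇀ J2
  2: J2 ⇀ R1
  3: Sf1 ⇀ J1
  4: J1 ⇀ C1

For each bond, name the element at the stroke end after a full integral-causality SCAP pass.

b3 stroke→Sf1  (Sf1: flow source, stroke at near end)
b4 stroke→J1  (C1 integral (e out))
b0 stroke→TF1  (J1: bond 4 brought effort, rest push out)
b1 stroke→J2  (through TF1, causality passes straight; one stroke at TF1)
b2 stroke→R1  (J2: last free bond brings flow in)

b0 stroke→TF1
b1 stroke→J2
b2 stroke→R1
b3 stroke→Sf1
b4 stroke→J1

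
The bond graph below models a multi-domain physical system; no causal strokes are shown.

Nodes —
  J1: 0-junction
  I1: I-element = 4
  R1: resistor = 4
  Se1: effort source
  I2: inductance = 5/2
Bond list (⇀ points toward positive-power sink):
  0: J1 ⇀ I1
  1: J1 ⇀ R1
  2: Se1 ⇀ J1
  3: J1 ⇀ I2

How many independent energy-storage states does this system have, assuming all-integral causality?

b2 stroke at J1  (source Se1 imposes e)
b0 stroke at I1  (J1: bond 2 brought effort, rest push out)
b1 stroke at R1  (common-e at J1 fixed by 2)
b3 stroke at I2  (0-jn J1 has e-setter on 2)

2  (I1, I2 all integral)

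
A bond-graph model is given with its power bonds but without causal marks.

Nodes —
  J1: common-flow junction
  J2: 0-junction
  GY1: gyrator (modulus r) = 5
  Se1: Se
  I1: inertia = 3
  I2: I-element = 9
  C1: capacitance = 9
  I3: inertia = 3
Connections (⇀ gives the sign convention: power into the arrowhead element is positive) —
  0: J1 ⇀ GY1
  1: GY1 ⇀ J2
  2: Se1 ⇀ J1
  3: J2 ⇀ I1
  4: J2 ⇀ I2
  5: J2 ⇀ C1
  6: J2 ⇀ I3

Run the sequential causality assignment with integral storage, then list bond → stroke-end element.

#0 stroke at GY1
#1 stroke at GY1
#2 stroke at J1
#3 stroke at I1
#4 stroke at I2
#5 stroke at J2
#6 stroke at I3

β2 stroke at J1  (Se1 (Se) sets effort on bond)
β0 stroke at GY1  (closing 1-jn rule on J1)
β1 stroke at GY1  (through GY1, causality inverts; strokes same side of GY1)
β3 stroke at I1  (I1: I, integral causality)
β4 stroke at I2  (prefer integral on I2)
β5 stroke at J2  (C1 outputs effort q/C1)
β6 stroke at I3  (J2 effort already set via bond 5)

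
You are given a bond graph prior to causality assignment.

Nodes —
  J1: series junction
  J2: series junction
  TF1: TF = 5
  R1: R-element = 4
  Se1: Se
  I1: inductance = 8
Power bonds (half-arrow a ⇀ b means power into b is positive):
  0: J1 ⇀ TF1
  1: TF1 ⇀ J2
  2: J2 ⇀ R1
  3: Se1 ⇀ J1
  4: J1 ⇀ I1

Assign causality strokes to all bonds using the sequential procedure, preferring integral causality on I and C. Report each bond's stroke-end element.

#0 →J1
#1 →TF1
#2 →J2
#3 →J1
#4 →I1

#3 stroke at J1  (Se1 fixes effort; stroke away)
#4 stroke at I1  (I1 outputs flow p/I1)
#0 stroke at J1  (1-jn J1 has f-setter on 4)
#1 stroke at TF1  (TF1 one-in-one-out from 0)
#2 stroke at J2  (1-jn J2 has f-setter on 1)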